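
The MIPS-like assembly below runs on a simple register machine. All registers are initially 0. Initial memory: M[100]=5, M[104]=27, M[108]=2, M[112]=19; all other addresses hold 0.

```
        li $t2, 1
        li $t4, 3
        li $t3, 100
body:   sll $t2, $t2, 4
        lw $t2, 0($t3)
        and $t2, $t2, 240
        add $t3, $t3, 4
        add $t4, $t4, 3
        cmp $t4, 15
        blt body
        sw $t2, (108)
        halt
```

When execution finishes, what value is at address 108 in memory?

16

li $t2, 1 → $t2=1
li $t4, 3 → $t4=3
li $t3, 100 → $t3=100
sll $t2, $t2, 4 → $t2=1<<4=16
lw $t2, 0($t3) → $t2=M[100]=5
and $t2, $t2, 240 → $t2=5&240=0
add $t3, $t3, 4 → $t3=100+4=104
add $t4, $t4, 3 → $t4=3+3=6
cmp $t4, 15  (cmp 6,15)
blt body: taken
sll $t2, $t2, 4 → $t2=0<<4=0
lw $t2, 0($t3) → $t2=M[104]=27
and $t2, $t2, 240 → $t2=27&240=16
add $t3, $t3, 4 → $t3=104+4=108
add $t4, $t4, 3 → $t4=6+3=9
cmp $t4, 15  (cmp 9,15)
blt body: taken
sll $t2, $t2, 4 → $t2=16<<4=256
lw $t2, 0($t3) → $t2=M[108]=2
and $t2, $t2, 240 → $t2=2&240=0
add $t3, $t3, 4 → $t3=108+4=112
add $t4, $t4, 3 → $t4=9+3=12
cmp $t4, 15  (cmp 12,15)
blt body: taken
sll $t2, $t2, 4 → $t2=0<<4=0
lw $t2, 0($t3) → $t2=M[112]=19
and $t2, $t2, 240 → $t2=19&240=16
add $t3, $t3, 4 → $t3=112+4=116
add $t4, $t4, 3 → $t4=12+3=15
cmp $t4, 15  (cmp 15,15)
blt body: not taken
sw $t2, (108) → M[108]=16
halt.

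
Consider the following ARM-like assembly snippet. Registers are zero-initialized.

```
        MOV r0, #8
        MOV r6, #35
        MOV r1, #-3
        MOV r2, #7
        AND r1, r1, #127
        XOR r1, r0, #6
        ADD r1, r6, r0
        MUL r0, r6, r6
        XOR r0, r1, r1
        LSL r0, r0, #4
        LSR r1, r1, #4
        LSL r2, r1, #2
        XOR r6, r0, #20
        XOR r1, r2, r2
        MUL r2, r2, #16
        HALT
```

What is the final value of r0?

r0=8
r6=35
r1=-3
r2=7
r1=(-3)&127=125
r1=8^6=14
r1=35+8=43
r0=35*35=1225
r0=43^43=0
r0=0<<4=0
r1=43>>4=2
r2=2<<2=8
r6=0^20=20
r1=8^8=0
r2=8*16=128
halt.

0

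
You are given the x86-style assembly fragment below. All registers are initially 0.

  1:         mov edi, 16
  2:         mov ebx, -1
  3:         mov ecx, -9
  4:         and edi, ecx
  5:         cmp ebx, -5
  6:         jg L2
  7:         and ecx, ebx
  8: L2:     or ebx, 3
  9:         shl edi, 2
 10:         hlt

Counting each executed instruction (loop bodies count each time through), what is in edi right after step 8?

64

mov edi, 16 → edi=16
mov ebx, -1 → ebx=-1
mov ecx, -9 → ecx=-9
and edi, ecx → edi=16&(-9)=16
cmp ebx, -5  (cmp -1,-5)
jg L2: taken
or ebx, 3 → ebx=(-1)|3=-1
shl edi, 2 → edi=16<<2=64
After step 8: edi = 64.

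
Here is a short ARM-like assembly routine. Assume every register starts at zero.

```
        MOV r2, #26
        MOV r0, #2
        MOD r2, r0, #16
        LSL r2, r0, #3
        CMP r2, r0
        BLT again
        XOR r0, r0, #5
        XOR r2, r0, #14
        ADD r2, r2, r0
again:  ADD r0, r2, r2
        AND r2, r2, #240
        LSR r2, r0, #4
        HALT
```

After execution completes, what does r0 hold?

after MOV r2, #26: r2=26
after MOV r0, #2: r0=2
after MOD r2, r0, #16: r2=2%16=2
after LSL r2, r0, #3: r2=2<<3=16
CMP r2, r0  (cmp 16,2)
BLT again: not taken
after XOR r0, r0, #5: r0=2^5=7
after XOR r2, r0, #14: r2=7^14=9
after ADD r2, r2, r0: r2=9+7=16
after ADD r0, r2, r2: r0=16+16=32
after AND r2, r2, #240: r2=16&240=16
after LSR r2, r0, #4: r2=32>>4=2
halt.

32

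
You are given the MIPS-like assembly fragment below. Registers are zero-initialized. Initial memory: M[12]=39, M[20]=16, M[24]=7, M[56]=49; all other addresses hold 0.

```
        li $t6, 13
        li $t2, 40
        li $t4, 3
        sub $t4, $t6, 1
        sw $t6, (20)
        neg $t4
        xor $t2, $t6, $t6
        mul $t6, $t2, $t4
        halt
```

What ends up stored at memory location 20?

13

$t6=13
$t2=40
$t4=3
$t4=13-1=12
sw $t6, (20) → M[20]=13
$t4=-(12)=-12
$t2=13^13=0
$t6=0*(-12)=0
halt.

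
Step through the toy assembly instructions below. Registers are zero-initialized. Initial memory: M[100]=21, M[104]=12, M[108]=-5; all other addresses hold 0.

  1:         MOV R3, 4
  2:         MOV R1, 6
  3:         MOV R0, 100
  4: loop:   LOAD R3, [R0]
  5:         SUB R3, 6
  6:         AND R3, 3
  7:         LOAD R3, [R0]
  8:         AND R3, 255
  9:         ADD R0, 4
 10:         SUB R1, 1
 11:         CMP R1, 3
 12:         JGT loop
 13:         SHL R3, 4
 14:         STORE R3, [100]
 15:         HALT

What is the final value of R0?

MOV R3, 4 → R3=4
MOV R1, 6 → R1=6
MOV R0, 100 → R0=100
LOAD R3, [R0] → R3=M[100]=21
SUB R3, 6 → R3=21-6=15
AND R3, 3 → R3=15&3=3
LOAD R3, [R0] → R3=M[100]=21
AND R3, 255 → R3=21&255=21
ADD R0, 4 → R0=100+4=104
SUB R1, 1 → R1=6-1=5
CMP R1, 3  (cmp 5,3)
JGT loop: taken
LOAD R3, [R0] → R3=M[104]=12
SUB R3, 6 → R3=12-6=6
AND R3, 3 → R3=6&3=2
LOAD R3, [R0] → R3=M[104]=12
AND R3, 255 → R3=12&255=12
ADD R0, 4 → R0=104+4=108
SUB R1, 1 → R1=5-1=4
CMP R1, 3  (cmp 4,3)
JGT loop: taken
LOAD R3, [R0] → R3=M[108]=-5
SUB R3, 6 → R3=(-5)-6=-11
AND R3, 3 → R3=(-11)&3=1
LOAD R3, [R0] → R3=M[108]=-5
AND R3, 255 → R3=(-5)&255=251
ADD R0, 4 → R0=108+4=112
SUB R1, 1 → R1=4-1=3
CMP R1, 3  (cmp 3,3)
JGT loop: not taken
SHL R3, 4 → R3=251<<4=4016
STORE R3, [100] → M[100]=4016
halt.

112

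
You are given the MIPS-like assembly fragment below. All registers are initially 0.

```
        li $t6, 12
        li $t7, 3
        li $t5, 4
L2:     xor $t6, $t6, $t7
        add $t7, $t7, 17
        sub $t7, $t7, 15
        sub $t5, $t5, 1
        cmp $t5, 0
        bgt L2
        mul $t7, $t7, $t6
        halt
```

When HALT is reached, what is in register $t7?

44

after li $t6, 12: $t6=12
after li $t7, 3: $t7=3
after li $t5, 4: $t5=4
after xor $t6, $t6, $t7: $t6=12^3=15
after add $t7, $t7, 17: $t7=3+17=20
after sub $t7, $t7, 15: $t7=20-15=5
after sub $t5, $t5, 1: $t5=4-1=3
cmp $t5, 0  (cmp 3,0)
bgt L2: taken
after xor $t6, $t6, $t7: $t6=15^5=10
after add $t7, $t7, 17: $t7=5+17=22
after sub $t7, $t7, 15: $t7=22-15=7
after sub $t5, $t5, 1: $t5=3-1=2
cmp $t5, 0  (cmp 2,0)
bgt L2: taken
after xor $t6, $t6, $t7: $t6=10^7=13
after add $t7, $t7, 17: $t7=7+17=24
after sub $t7, $t7, 15: $t7=24-15=9
after sub $t5, $t5, 1: $t5=2-1=1
cmp $t5, 0  (cmp 1,0)
bgt L2: taken
after xor $t6, $t6, $t7: $t6=13^9=4
after add $t7, $t7, 17: $t7=9+17=26
after sub $t7, $t7, 15: $t7=26-15=11
after sub $t5, $t5, 1: $t5=1-1=0
cmp $t5, 0  (cmp 0,0)
bgt L2: not taken
after mul $t7, $t7, $t6: $t7=11*4=44
halt.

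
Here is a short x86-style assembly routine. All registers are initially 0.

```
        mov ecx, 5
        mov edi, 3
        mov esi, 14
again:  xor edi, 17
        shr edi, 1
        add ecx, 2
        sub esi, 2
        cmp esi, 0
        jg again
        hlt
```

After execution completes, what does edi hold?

after mov ecx, 5: ecx=5
after mov edi, 3: edi=3
after mov esi, 14: esi=14
after xor edi, 17: edi=3^17=18
after shr edi, 1: edi=18>>1=9
after add ecx, 2: ecx=5+2=7
after sub esi, 2: esi=14-2=12
cmp esi, 0  (cmp 12,0)
jg again: taken
after xor edi, 17: edi=9^17=24
after shr edi, 1: edi=24>>1=12
after add ecx, 2: ecx=7+2=9
after sub esi, 2: esi=12-2=10
cmp esi, 0  (cmp 10,0)
jg again: taken
after xor edi, 17: edi=12^17=29
after shr edi, 1: edi=29>>1=14
after add ecx, 2: ecx=9+2=11
after sub esi, 2: esi=10-2=8
cmp esi, 0  (cmp 8,0)
jg again: taken
after xor edi, 17: edi=14^17=31
after shr edi, 1: edi=31>>1=15
after add ecx, 2: ecx=11+2=13
after sub esi, 2: esi=8-2=6
cmp esi, 0  (cmp 6,0)
jg again: taken
after xor edi, 17: edi=15^17=30
after shr edi, 1: edi=30>>1=15
after add ecx, 2: ecx=13+2=15
after sub esi, 2: esi=6-2=4
cmp esi, 0  (cmp 4,0)
jg again: taken
after xor edi, 17: edi=15^17=30
after shr edi, 1: edi=30>>1=15
after add ecx, 2: ecx=15+2=17
after sub esi, 2: esi=4-2=2
cmp esi, 0  (cmp 2,0)
jg again: taken
after xor edi, 17: edi=15^17=30
after shr edi, 1: edi=30>>1=15
after add ecx, 2: ecx=17+2=19
after sub esi, 2: esi=2-2=0
cmp esi, 0  (cmp 0,0)
jg again: not taken
halt.

15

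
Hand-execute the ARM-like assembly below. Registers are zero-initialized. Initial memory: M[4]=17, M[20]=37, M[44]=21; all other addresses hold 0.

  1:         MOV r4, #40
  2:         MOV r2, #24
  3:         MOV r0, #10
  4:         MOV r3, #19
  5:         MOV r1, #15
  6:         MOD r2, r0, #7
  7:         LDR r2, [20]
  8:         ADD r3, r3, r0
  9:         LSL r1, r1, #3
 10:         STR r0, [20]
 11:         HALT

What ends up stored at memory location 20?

10

MOV r4, #40 → r4=40
MOV r2, #24 → r2=24
MOV r0, #10 → r0=10
MOV r3, #19 → r3=19
MOV r1, #15 → r1=15
MOD r2, r0, #7 → r2=10%7=3
LDR r2, [20] → r2=M[20]=37
ADD r3, r3, r0 → r3=19+10=29
LSL r1, r1, #3 → r1=15<<3=120
STR r0, [20] → M[20]=10
halt.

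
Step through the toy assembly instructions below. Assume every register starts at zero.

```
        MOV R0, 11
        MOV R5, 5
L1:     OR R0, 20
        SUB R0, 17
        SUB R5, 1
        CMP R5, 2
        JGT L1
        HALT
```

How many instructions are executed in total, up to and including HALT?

18

MOV R0, 11 → R0=11
MOV R5, 5 → R5=5
OR R0, 20 → R0=11|20=31
SUB R0, 17 → R0=31-17=14
SUB R5, 1 → R5=5-1=4
CMP R5, 2  (cmp 4,2)
JGT L1: taken
OR R0, 20 → R0=14|20=30
SUB R0, 17 → R0=30-17=13
SUB R5, 1 → R5=4-1=3
CMP R5, 2  (cmp 3,2)
JGT L1: taken
OR R0, 20 → R0=13|20=29
SUB R0, 17 → R0=29-17=12
SUB R5, 1 → R5=3-1=2
CMP R5, 2  (cmp 2,2)
JGT L1: not taken
halt.
Total executed instructions: 18.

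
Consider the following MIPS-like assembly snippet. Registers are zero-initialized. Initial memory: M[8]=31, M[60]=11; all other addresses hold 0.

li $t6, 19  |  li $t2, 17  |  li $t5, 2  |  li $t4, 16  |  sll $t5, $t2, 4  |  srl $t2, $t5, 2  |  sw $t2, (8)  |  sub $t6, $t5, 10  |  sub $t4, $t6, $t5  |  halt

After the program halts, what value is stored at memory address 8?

68

after li $t6, 19: $t6=19
after li $t2, 17: $t2=17
after li $t5, 2: $t5=2
after li $t4, 16: $t4=16
after sll $t5, $t2, 4: $t5=17<<4=272
after srl $t2, $t5, 2: $t2=272>>2=68
sw $t2, (8) → M[8]=68
after sub $t6, $t5, 10: $t6=272-10=262
after sub $t4, $t6, $t5: $t4=262-272=-10
halt.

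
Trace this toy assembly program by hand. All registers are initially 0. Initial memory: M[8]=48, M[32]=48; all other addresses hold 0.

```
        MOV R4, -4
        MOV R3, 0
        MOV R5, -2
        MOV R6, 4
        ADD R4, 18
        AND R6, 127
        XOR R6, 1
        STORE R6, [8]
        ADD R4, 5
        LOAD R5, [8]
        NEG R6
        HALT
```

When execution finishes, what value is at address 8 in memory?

after MOV R4, -4: R4=-4
after MOV R3, 0: R3=0
after MOV R5, -2: R5=-2
after MOV R6, 4: R6=4
after ADD R4, 18: R4=(-4)+18=14
after AND R6, 127: R6=4&127=4
after XOR R6, 1: R6=4^1=5
STORE R6, [8] → M[8]=5
after ADD R4, 5: R4=14+5=19
after LOAD R5, [8]: R5=M[8]=5
after NEG R6: R6=-(5)=-5
halt.

5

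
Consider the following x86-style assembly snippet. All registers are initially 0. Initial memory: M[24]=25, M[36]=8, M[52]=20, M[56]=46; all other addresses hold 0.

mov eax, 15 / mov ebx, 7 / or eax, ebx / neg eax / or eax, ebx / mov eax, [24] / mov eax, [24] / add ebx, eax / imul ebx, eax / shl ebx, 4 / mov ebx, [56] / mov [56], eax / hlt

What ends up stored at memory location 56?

after mov eax, 15: eax=15
after mov ebx, 7: ebx=7
after or eax, ebx: eax=15|7=15
after neg eax: eax=-(15)=-15
after or eax, ebx: eax=(-15)|7=-9
after mov eax, [24]: eax=M[24]=25
after mov eax, [24]: eax=M[24]=25
after add ebx, eax: ebx=7+25=32
after imul ebx, eax: ebx=32*25=800
after shl ebx, 4: ebx=800<<4=12800
after mov ebx, [56]: ebx=M[56]=46
mov [56], eax → M[56]=25
halt.

25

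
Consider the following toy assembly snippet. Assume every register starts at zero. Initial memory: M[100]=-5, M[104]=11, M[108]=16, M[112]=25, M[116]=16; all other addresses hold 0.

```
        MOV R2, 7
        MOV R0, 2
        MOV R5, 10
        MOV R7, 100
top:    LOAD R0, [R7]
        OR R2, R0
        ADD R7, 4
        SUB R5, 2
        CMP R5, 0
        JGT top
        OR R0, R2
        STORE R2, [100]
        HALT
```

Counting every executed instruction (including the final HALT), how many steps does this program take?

MOV R2, 7 → R2=7
MOV R0, 2 → R0=2
MOV R5, 10 → R5=10
MOV R7, 100 → R7=100
LOAD R0, [R7] → R0=M[100]=-5
OR R2, R0 → R2=7|(-5)=-1
ADD R7, 4 → R7=100+4=104
SUB R5, 2 → R5=10-2=8
CMP R5, 0  (cmp 8,0)
JGT top: taken
LOAD R0, [R7] → R0=M[104]=11
OR R2, R0 → R2=(-1)|11=-1
ADD R7, 4 → R7=104+4=108
SUB R5, 2 → R5=8-2=6
CMP R5, 0  (cmp 6,0)
JGT top: taken
LOAD R0, [R7] → R0=M[108]=16
OR R2, R0 → R2=(-1)|16=-1
ADD R7, 4 → R7=108+4=112
SUB R5, 2 → R5=6-2=4
CMP R5, 0  (cmp 4,0)
JGT top: taken
LOAD R0, [R7] → R0=M[112]=25
OR R2, R0 → R2=(-1)|25=-1
ADD R7, 4 → R7=112+4=116
SUB R5, 2 → R5=4-2=2
CMP R5, 0  (cmp 2,0)
JGT top: taken
LOAD R0, [R7] → R0=M[116]=16
OR R2, R0 → R2=(-1)|16=-1
ADD R7, 4 → R7=116+4=120
SUB R5, 2 → R5=2-2=0
CMP R5, 0  (cmp 0,0)
JGT top: not taken
OR R0, R2 → R0=16|(-1)=-1
STORE R2, [100] → M[100]=-1
halt.
Total executed instructions: 37.

37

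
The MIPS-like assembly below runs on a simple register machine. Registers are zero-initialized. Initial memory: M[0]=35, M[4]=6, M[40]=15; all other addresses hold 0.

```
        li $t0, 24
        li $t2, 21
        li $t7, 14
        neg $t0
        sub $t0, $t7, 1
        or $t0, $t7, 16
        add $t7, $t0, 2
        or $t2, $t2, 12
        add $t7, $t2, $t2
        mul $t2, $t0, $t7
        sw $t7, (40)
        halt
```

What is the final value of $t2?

1740

$t0=24
$t2=21
$t7=14
$t0=-(24)=-24
$t0=14-1=13
$t0=14|16=30
$t7=30+2=32
$t2=21|12=29
$t7=29+29=58
$t2=30*58=1740
sw $t7, (40) → M[40]=58
halt.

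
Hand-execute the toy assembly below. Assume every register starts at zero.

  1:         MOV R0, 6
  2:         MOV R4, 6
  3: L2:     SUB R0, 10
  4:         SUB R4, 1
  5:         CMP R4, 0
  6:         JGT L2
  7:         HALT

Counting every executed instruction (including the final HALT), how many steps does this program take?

R0=6
R4=6
R0=6-10=-4
R4=6-1=5
CMP R4, 0  (cmp 5,0)
JGT L2: taken
R0=(-4)-10=-14
R4=5-1=4
CMP R4, 0  (cmp 4,0)
JGT L2: taken
R0=(-14)-10=-24
R4=4-1=3
CMP R4, 0  (cmp 3,0)
JGT L2: taken
R0=(-24)-10=-34
R4=3-1=2
CMP R4, 0  (cmp 2,0)
JGT L2: taken
R0=(-34)-10=-44
R4=2-1=1
CMP R4, 0  (cmp 1,0)
JGT L2: taken
R0=(-44)-10=-54
R4=1-1=0
CMP R4, 0  (cmp 0,0)
JGT L2: not taken
halt.
Total executed instructions: 27.

27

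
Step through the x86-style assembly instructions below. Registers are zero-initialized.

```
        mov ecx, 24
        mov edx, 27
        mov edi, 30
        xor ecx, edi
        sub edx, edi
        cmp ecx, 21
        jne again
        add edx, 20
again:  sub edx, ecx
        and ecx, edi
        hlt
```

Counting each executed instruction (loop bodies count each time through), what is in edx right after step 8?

ecx=24
edx=27
edi=30
ecx=24^30=6
edx=27-30=-3
cmp ecx, 21  (cmp 6,21)
jne again: taken
edx=(-3)-6=-9
After step 8: edx = -9.

-9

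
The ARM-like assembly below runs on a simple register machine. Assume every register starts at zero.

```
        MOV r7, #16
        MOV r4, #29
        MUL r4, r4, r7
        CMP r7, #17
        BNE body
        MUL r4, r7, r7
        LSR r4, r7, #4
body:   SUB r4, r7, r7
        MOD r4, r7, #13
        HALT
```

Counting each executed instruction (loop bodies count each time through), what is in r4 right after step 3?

464

r7=16
r4=29
r4=29*16=464
After step 3: r4 = 464.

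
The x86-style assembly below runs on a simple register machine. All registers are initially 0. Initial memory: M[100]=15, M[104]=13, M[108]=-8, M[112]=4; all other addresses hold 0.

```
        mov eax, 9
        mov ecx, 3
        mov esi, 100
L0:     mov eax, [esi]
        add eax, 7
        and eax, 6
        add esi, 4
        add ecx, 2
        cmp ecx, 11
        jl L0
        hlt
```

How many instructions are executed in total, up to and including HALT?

eax=9
ecx=3
esi=100
eax=M[100]=15
eax=15+7=22
eax=22&6=6
esi=100+4=104
ecx=3+2=5
cmp ecx, 11  (cmp 5,11)
jl L0: taken
eax=M[104]=13
eax=13+7=20
eax=20&6=4
esi=104+4=108
ecx=5+2=7
cmp ecx, 11  (cmp 7,11)
jl L0: taken
eax=M[108]=-8
eax=(-8)+7=-1
eax=(-1)&6=6
esi=108+4=112
ecx=7+2=9
cmp ecx, 11  (cmp 9,11)
jl L0: taken
eax=M[112]=4
eax=4+7=11
eax=11&6=2
esi=112+4=116
ecx=9+2=11
cmp ecx, 11  (cmp 11,11)
jl L0: not taken
halt.
Total executed instructions: 32.

32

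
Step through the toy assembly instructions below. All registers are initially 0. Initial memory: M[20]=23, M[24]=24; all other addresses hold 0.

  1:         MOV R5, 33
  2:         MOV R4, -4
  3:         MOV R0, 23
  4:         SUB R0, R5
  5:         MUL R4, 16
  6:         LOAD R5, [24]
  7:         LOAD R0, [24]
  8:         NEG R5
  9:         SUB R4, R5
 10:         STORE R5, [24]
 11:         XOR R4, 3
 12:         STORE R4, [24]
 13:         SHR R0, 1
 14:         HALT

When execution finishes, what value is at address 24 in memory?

after MOV R5, 33: R5=33
after MOV R4, -4: R4=-4
after MOV R0, 23: R0=23
after SUB R0, R5: R0=23-33=-10
after MUL R4, 16: R4=(-4)*16=-64
after LOAD R5, [24]: R5=M[24]=24
after LOAD R0, [24]: R0=M[24]=24
after NEG R5: R5=-(24)=-24
after SUB R4, R5: R4=(-64)-(-24)=-40
STORE R5, [24] → M[24]=-24
after XOR R4, 3: R4=(-40)^3=-37
STORE R4, [24] → M[24]=-37
after SHR R0, 1: R0=24>>1=12
halt.

-37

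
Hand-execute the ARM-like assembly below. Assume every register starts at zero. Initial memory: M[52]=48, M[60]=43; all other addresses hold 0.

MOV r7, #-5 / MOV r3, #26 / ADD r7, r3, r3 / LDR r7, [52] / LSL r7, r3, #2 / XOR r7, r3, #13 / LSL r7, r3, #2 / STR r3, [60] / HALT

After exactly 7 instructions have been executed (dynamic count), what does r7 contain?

104

r7=-5
r3=26
r7=26+26=52
r7=M[52]=48
r7=26<<2=104
r7=26^13=23
r7=26<<2=104
After step 7: r7 = 104.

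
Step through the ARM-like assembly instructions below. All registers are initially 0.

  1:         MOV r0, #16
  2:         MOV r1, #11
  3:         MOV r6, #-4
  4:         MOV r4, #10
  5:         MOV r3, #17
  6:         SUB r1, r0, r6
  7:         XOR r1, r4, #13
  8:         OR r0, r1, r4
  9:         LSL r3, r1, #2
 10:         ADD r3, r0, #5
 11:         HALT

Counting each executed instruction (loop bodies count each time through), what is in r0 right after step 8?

15

after MOV r0, #16: r0=16
after MOV r1, #11: r1=11
after MOV r6, #-4: r6=-4
after MOV r4, #10: r4=10
after MOV r3, #17: r3=17
after SUB r1, r0, r6: r1=16-(-4)=20
after XOR r1, r4, #13: r1=10^13=7
after OR r0, r1, r4: r0=7|10=15
After step 8: r0 = 15.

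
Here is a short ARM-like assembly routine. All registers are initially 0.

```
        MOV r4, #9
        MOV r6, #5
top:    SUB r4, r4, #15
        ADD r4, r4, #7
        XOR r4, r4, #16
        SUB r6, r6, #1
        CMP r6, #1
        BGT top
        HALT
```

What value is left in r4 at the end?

-23

after MOV r4, #9: r4=9
after MOV r6, #5: r6=5
after SUB r4, r4, #15: r4=9-15=-6
after ADD r4, r4, #7: r4=(-6)+7=1
after XOR r4, r4, #16: r4=1^16=17
after SUB r6, r6, #1: r6=5-1=4
CMP r6, #1  (cmp 4,1)
BGT top: taken
after SUB r4, r4, #15: r4=17-15=2
after ADD r4, r4, #7: r4=2+7=9
after XOR r4, r4, #16: r4=9^16=25
after SUB r6, r6, #1: r6=4-1=3
CMP r6, #1  (cmp 3,1)
BGT top: taken
after SUB r4, r4, #15: r4=25-15=10
after ADD r4, r4, #7: r4=10+7=17
after XOR r4, r4, #16: r4=17^16=1
after SUB r6, r6, #1: r6=3-1=2
CMP r6, #1  (cmp 2,1)
BGT top: taken
after SUB r4, r4, #15: r4=1-15=-14
after ADD r4, r4, #7: r4=(-14)+7=-7
after XOR r4, r4, #16: r4=(-7)^16=-23
after SUB r6, r6, #1: r6=2-1=1
CMP r6, #1  (cmp 1,1)
BGT top: not taken
halt.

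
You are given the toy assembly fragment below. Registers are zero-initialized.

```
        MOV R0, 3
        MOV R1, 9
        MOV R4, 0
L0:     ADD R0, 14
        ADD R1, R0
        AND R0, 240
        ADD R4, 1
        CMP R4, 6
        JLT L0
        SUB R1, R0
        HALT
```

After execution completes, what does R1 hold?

R0=3
R1=9
R4=0
R0=3+14=17
R1=9+17=26
R0=17&240=16
R4=0+1=1
CMP R4, 6  (cmp 1,6)
JLT L0: taken
R0=16+14=30
R1=26+30=56
R0=30&240=16
R4=1+1=2
CMP R4, 6  (cmp 2,6)
JLT L0: taken
R0=16+14=30
R1=56+30=86
R0=30&240=16
R4=2+1=3
CMP R4, 6  (cmp 3,6)
JLT L0: taken
R0=16+14=30
R1=86+30=116
R0=30&240=16
R4=3+1=4
CMP R4, 6  (cmp 4,6)
JLT L0: taken
R0=16+14=30
R1=116+30=146
R0=30&240=16
R4=4+1=5
CMP R4, 6  (cmp 5,6)
JLT L0: taken
R0=16+14=30
R1=146+30=176
R0=30&240=16
R4=5+1=6
CMP R4, 6  (cmp 6,6)
JLT L0: not taken
R1=176-16=160
halt.

160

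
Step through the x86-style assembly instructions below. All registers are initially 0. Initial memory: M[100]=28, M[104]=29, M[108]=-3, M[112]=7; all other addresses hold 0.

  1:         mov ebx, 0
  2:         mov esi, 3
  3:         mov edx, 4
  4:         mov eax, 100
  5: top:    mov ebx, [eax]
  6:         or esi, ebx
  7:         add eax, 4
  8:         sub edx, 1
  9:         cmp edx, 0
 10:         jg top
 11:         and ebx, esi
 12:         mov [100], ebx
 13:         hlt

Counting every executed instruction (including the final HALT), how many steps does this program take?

after mov ebx, 0: ebx=0
after mov esi, 3: esi=3
after mov edx, 4: edx=4
after mov eax, 100: eax=100
after mov ebx, [eax]: ebx=M[100]=28
after or esi, ebx: esi=3|28=31
after add eax, 4: eax=100+4=104
after sub edx, 1: edx=4-1=3
cmp edx, 0  (cmp 3,0)
jg top: taken
after mov ebx, [eax]: ebx=M[104]=29
after or esi, ebx: esi=31|29=31
after add eax, 4: eax=104+4=108
after sub edx, 1: edx=3-1=2
cmp edx, 0  (cmp 2,0)
jg top: taken
after mov ebx, [eax]: ebx=M[108]=-3
after or esi, ebx: esi=31|(-3)=-1
after add eax, 4: eax=108+4=112
after sub edx, 1: edx=2-1=1
cmp edx, 0  (cmp 1,0)
jg top: taken
after mov ebx, [eax]: ebx=M[112]=7
after or esi, ebx: esi=(-1)|7=-1
after add eax, 4: eax=112+4=116
after sub edx, 1: edx=1-1=0
cmp edx, 0  (cmp 0,0)
jg top: not taken
after and ebx, esi: ebx=7&(-1)=7
mov [100], ebx → M[100]=7
halt.
Total executed instructions: 31.

31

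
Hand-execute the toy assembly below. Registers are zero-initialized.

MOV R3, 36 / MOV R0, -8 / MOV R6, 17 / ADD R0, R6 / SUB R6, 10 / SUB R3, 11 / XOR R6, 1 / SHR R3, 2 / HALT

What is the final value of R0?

MOV R3, 36 → R3=36
MOV R0, -8 → R0=-8
MOV R6, 17 → R6=17
ADD R0, R6 → R0=(-8)+17=9
SUB R6, 10 → R6=17-10=7
SUB R3, 11 → R3=36-11=25
XOR R6, 1 → R6=7^1=6
SHR R3, 2 → R3=25>>2=6
halt.

9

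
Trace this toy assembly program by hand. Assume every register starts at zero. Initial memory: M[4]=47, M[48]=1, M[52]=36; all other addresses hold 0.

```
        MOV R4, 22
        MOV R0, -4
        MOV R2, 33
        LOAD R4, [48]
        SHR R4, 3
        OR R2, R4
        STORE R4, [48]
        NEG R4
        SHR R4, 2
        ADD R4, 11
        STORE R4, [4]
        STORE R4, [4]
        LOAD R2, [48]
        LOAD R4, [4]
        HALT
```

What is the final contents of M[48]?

0

MOV R4, 22 → R4=22
MOV R0, -4 → R0=-4
MOV R2, 33 → R2=33
LOAD R4, [48] → R4=M[48]=1
SHR R4, 3 → R4=1>>3=0
OR R2, R4 → R2=33|0=33
STORE R4, [48] → M[48]=0
NEG R4 → R4=-(0)=0
SHR R4, 2 → R4=0>>2=0
ADD R4, 11 → R4=0+11=11
STORE R4, [4] → M[4]=11
STORE R4, [4] → M[4]=11
LOAD R2, [48] → R2=M[48]=0
LOAD R4, [4] → R4=M[4]=11
halt.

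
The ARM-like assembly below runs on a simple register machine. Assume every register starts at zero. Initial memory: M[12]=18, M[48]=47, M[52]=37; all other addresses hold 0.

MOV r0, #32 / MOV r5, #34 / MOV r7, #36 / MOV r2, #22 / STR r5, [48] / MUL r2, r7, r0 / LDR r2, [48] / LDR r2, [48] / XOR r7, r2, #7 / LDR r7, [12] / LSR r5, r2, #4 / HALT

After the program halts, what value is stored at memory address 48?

r0=32
r5=34
r7=36
r2=22
STR r5, [48] → M[48]=34
r2=36*32=1152
r2=M[48]=34
r2=M[48]=34
r7=34^7=37
r7=M[12]=18
r5=34>>4=2
halt.

34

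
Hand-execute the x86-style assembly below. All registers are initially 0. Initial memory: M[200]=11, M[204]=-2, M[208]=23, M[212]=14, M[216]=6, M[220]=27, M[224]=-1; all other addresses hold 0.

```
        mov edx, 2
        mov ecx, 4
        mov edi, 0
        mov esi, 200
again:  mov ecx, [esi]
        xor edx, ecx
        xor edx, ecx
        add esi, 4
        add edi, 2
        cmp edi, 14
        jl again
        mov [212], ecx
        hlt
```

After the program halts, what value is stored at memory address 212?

-1

edx=2
ecx=4
edi=0
esi=200
ecx=M[200]=11
edx=2^11=9
edx=9^11=2
esi=200+4=204
edi=0+2=2
cmp edi, 14  (cmp 2,14)
jl again: taken
ecx=M[204]=-2
edx=2^(-2)=-4
edx=(-4)^(-2)=2
esi=204+4=208
edi=2+2=4
cmp edi, 14  (cmp 4,14)
jl again: taken
ecx=M[208]=23
edx=2^23=21
edx=21^23=2
esi=208+4=212
edi=4+2=6
cmp edi, 14  (cmp 6,14)
jl again: taken
ecx=M[212]=14
edx=2^14=12
edx=12^14=2
esi=212+4=216
edi=6+2=8
cmp edi, 14  (cmp 8,14)
jl again: taken
ecx=M[216]=6
edx=2^6=4
edx=4^6=2
esi=216+4=220
edi=8+2=10
cmp edi, 14  (cmp 10,14)
jl again: taken
ecx=M[220]=27
edx=2^27=25
edx=25^27=2
esi=220+4=224
edi=10+2=12
cmp edi, 14  (cmp 12,14)
jl again: taken
ecx=M[224]=-1
edx=2^(-1)=-3
edx=(-3)^(-1)=2
esi=224+4=228
edi=12+2=14
cmp edi, 14  (cmp 14,14)
jl again: not taken
mov [212], ecx → M[212]=-1
halt.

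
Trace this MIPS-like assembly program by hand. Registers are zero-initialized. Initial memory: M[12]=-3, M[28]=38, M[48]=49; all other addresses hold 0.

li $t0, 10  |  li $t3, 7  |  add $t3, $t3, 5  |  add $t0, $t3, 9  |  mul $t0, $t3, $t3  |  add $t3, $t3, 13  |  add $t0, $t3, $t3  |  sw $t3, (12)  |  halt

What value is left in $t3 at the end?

$t0=10
$t3=7
$t3=7+5=12
$t0=12+9=21
$t0=12*12=144
$t3=12+13=25
$t0=25+25=50
sw $t3, (12) → M[12]=25
halt.

25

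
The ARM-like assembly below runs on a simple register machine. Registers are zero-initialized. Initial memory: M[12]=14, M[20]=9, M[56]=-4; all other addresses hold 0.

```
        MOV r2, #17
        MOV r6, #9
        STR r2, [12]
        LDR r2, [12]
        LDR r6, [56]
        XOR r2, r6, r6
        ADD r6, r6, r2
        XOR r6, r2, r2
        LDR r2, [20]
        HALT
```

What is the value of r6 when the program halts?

0

r2=17
r6=9
STR r2, [12] → M[12]=17
r2=M[12]=17
r6=M[56]=-4
r2=(-4)^(-4)=0
r6=(-4)+0=-4
r6=0^0=0
r2=M[20]=9
halt.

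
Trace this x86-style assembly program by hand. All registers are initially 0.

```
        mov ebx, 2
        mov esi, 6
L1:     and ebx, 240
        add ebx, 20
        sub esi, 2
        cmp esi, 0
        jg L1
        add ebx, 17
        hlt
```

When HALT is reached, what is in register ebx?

mov ebx, 2 → ebx=2
mov esi, 6 → esi=6
and ebx, 240 → ebx=2&240=0
add ebx, 20 → ebx=0+20=20
sub esi, 2 → esi=6-2=4
cmp esi, 0  (cmp 4,0)
jg L1: taken
and ebx, 240 → ebx=20&240=16
add ebx, 20 → ebx=16+20=36
sub esi, 2 → esi=4-2=2
cmp esi, 0  (cmp 2,0)
jg L1: taken
and ebx, 240 → ebx=36&240=32
add ebx, 20 → ebx=32+20=52
sub esi, 2 → esi=2-2=0
cmp esi, 0  (cmp 0,0)
jg L1: not taken
add ebx, 17 → ebx=52+17=69
halt.

69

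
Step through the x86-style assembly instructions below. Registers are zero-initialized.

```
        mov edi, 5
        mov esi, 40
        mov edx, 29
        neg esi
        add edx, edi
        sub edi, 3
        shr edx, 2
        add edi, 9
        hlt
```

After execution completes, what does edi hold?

after mov edi, 5: edi=5
after mov esi, 40: esi=40
after mov edx, 29: edx=29
after neg esi: esi=-(40)=-40
after add edx, edi: edx=29+5=34
after sub edi, 3: edi=5-3=2
after shr edx, 2: edx=34>>2=8
after add edi, 9: edi=2+9=11
halt.

11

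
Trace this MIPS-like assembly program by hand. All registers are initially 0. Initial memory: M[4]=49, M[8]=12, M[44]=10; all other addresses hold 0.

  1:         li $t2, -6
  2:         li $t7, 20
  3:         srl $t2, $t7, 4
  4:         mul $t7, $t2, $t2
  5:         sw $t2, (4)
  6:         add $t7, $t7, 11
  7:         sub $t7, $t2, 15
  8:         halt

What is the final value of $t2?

1

li $t2, -6 → $t2=-6
li $t7, 20 → $t7=20
srl $t2, $t7, 4 → $t2=20>>4=1
mul $t7, $t2, $t2 → $t7=1*1=1
sw $t2, (4) → M[4]=1
add $t7, $t7, 11 → $t7=1+11=12
sub $t7, $t2, 15 → $t7=1-15=-14
halt.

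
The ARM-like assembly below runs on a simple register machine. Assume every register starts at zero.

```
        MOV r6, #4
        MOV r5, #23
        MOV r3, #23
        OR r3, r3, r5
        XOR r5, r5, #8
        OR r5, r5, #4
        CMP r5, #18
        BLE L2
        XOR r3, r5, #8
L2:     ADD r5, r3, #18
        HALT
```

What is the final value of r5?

MOV r6, #4 → r6=4
MOV r5, #23 → r5=23
MOV r3, #23 → r3=23
OR r3, r3, r5 → r3=23|23=23
XOR r5, r5, #8 → r5=23^8=31
OR r5, r5, #4 → r5=31|4=31
CMP r5, #18  (cmp 31,18)
BLE L2: not taken
XOR r3, r5, #8 → r3=31^8=23
ADD r5, r3, #18 → r5=23+18=41
halt.

41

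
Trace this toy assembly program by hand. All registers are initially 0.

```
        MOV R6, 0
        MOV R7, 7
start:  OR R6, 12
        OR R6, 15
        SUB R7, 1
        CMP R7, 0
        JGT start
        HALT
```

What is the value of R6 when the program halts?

after MOV R6, 0: R6=0
after MOV R7, 7: R7=7
after OR R6, 12: R6=0|12=12
after OR R6, 15: R6=12|15=15
after SUB R7, 1: R7=7-1=6
CMP R7, 0  (cmp 6,0)
JGT start: taken
after OR R6, 12: R6=15|12=15
after OR R6, 15: R6=15|15=15
after SUB R7, 1: R7=6-1=5
CMP R7, 0  (cmp 5,0)
JGT start: taken
after OR R6, 12: R6=15|12=15
after OR R6, 15: R6=15|15=15
after SUB R7, 1: R7=5-1=4
CMP R7, 0  (cmp 4,0)
JGT start: taken
after OR R6, 12: R6=15|12=15
after OR R6, 15: R6=15|15=15
after SUB R7, 1: R7=4-1=3
CMP R7, 0  (cmp 3,0)
JGT start: taken
after OR R6, 12: R6=15|12=15
after OR R6, 15: R6=15|15=15
after SUB R7, 1: R7=3-1=2
CMP R7, 0  (cmp 2,0)
JGT start: taken
after OR R6, 12: R6=15|12=15
after OR R6, 15: R6=15|15=15
after SUB R7, 1: R7=2-1=1
CMP R7, 0  (cmp 1,0)
JGT start: taken
after OR R6, 12: R6=15|12=15
after OR R6, 15: R6=15|15=15
after SUB R7, 1: R7=1-1=0
CMP R7, 0  (cmp 0,0)
JGT start: not taken
halt.

15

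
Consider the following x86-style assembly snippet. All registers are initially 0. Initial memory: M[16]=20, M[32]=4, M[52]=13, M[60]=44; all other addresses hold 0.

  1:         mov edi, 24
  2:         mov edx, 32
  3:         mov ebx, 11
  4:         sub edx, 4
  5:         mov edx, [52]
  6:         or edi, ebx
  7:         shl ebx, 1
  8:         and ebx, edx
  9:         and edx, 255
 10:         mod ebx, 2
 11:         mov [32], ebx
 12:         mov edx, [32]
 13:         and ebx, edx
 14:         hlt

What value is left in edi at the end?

27

mov edi, 24 → edi=24
mov edx, 32 → edx=32
mov ebx, 11 → ebx=11
sub edx, 4 → edx=32-4=28
mov edx, [52] → edx=M[52]=13
or edi, ebx → edi=24|11=27
shl ebx, 1 → ebx=11<<1=22
and ebx, edx → ebx=22&13=4
and edx, 255 → edx=13&255=13
mod ebx, 2 → ebx=4%2=0
mov [32], ebx → M[32]=0
mov edx, [32] → edx=M[32]=0
and ebx, edx → ebx=0&0=0
halt.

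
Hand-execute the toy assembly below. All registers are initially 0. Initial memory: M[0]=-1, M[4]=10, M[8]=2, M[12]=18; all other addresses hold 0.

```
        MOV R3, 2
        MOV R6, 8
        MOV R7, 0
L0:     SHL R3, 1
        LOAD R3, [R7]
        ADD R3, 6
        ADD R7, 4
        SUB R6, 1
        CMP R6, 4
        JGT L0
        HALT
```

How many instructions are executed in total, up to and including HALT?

32

R3=2
R6=8
R7=0
R3=2<<1=4
R3=M[0]=-1
R3=(-1)+6=5
R7=0+4=4
R6=8-1=7
CMP R6, 4  (cmp 7,4)
JGT L0: taken
R3=5<<1=10
R3=M[4]=10
R3=10+6=16
R7=4+4=8
R6=7-1=6
CMP R6, 4  (cmp 6,4)
JGT L0: taken
R3=16<<1=32
R3=M[8]=2
R3=2+6=8
R7=8+4=12
R6=6-1=5
CMP R6, 4  (cmp 5,4)
JGT L0: taken
R3=8<<1=16
R3=M[12]=18
R3=18+6=24
R7=12+4=16
R6=5-1=4
CMP R6, 4  (cmp 4,4)
JGT L0: not taken
halt.
Total executed instructions: 32.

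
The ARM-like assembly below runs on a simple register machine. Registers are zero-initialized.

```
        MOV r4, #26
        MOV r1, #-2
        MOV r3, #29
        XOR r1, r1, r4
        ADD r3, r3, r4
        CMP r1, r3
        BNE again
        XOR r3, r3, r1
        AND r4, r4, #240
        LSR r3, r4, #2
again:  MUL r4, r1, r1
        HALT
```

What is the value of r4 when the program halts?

after MOV r4, #26: r4=26
after MOV r1, #-2: r1=-2
after MOV r3, #29: r3=29
after XOR r1, r1, r4: r1=(-2)^26=-28
after ADD r3, r3, r4: r3=29+26=55
CMP r1, r3  (cmp -28,55)
BNE again: taken
after MUL r4, r1, r1: r4=(-28)*(-28)=784
halt.

784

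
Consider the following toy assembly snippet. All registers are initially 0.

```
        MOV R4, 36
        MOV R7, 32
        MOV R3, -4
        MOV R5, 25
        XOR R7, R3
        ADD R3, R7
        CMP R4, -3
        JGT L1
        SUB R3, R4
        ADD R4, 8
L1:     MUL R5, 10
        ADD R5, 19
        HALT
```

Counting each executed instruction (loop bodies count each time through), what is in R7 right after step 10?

-36

after MOV R4, 36: R4=36
after MOV R7, 32: R7=32
after MOV R3, -4: R3=-4
after MOV R5, 25: R5=25
after XOR R7, R3: R7=32^(-4)=-36
after ADD R3, R7: R3=(-4)+(-36)=-40
CMP R4, -3  (cmp 36,-3)
JGT L1: taken
after MUL R5, 10: R5=25*10=250
after ADD R5, 19: R5=250+19=269
After step 10: R7 = -36.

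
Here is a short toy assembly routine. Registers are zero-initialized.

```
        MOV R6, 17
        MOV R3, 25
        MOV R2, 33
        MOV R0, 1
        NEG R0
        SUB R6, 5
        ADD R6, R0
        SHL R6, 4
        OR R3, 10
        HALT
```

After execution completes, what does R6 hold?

176

R6=17
R3=25
R2=33
R0=1
R0=-(1)=-1
R6=17-5=12
R6=12+(-1)=11
R6=11<<4=176
R3=25|10=27
halt.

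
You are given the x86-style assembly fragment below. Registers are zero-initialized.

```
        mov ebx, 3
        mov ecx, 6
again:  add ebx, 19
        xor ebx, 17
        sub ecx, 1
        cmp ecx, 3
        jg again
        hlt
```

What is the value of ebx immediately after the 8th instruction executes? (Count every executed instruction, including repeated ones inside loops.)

after mov ebx, 3: ebx=3
after mov ecx, 6: ecx=6
after add ebx, 19: ebx=3+19=22
after xor ebx, 17: ebx=22^17=7
after sub ecx, 1: ecx=6-1=5
cmp ecx, 3  (cmp 5,3)
jg again: taken
after add ebx, 19: ebx=7+19=26
After step 8: ebx = 26.

26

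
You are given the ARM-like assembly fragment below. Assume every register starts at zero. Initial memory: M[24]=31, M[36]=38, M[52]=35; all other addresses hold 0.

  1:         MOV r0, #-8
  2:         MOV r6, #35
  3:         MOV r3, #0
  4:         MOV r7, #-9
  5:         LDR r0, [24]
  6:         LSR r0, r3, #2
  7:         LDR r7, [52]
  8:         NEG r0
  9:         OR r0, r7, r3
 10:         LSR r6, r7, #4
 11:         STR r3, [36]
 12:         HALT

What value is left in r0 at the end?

after MOV r0, #-8: r0=-8
after MOV r6, #35: r6=35
after MOV r3, #0: r3=0
after MOV r7, #-9: r7=-9
after LDR r0, [24]: r0=M[24]=31
after LSR r0, r3, #2: r0=0>>2=0
after LDR r7, [52]: r7=M[52]=35
after NEG r0: r0=-(0)=0
after OR r0, r7, r3: r0=35|0=35
after LSR r6, r7, #4: r6=35>>4=2
STR r3, [36] → M[36]=0
halt.

35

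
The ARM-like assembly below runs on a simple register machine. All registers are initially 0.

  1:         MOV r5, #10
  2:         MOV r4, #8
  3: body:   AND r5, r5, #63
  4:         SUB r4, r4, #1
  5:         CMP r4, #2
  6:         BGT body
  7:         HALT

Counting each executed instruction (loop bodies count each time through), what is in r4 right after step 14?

r5=10
r4=8
r5=10&63=10
r4=8-1=7
CMP r4, #2  (cmp 7,2)
BGT body: taken
r5=10&63=10
r4=7-1=6
CMP r4, #2  (cmp 6,2)
BGT body: taken
r5=10&63=10
r4=6-1=5
CMP r4, #2  (cmp 5,2)
BGT body: taken
After step 14: r4 = 5.

5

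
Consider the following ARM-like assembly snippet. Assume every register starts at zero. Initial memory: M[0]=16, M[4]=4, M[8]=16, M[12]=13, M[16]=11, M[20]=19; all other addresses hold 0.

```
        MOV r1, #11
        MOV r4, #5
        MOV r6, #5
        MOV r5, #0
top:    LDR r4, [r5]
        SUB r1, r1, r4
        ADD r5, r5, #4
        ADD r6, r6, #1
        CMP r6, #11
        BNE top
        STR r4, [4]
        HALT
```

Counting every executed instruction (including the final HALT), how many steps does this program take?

r1=11
r4=5
r6=5
r5=0
r4=M[0]=16
r1=11-16=-5
r5=0+4=4
r6=5+1=6
CMP r6, #11  (cmp 6,11)
BNE top: taken
r4=M[4]=4
r1=(-5)-4=-9
r5=4+4=8
r6=6+1=7
CMP r6, #11  (cmp 7,11)
BNE top: taken
r4=M[8]=16
r1=(-9)-16=-25
r5=8+4=12
r6=7+1=8
CMP r6, #11  (cmp 8,11)
BNE top: taken
r4=M[12]=13
r1=(-25)-13=-38
r5=12+4=16
r6=8+1=9
CMP r6, #11  (cmp 9,11)
BNE top: taken
r4=M[16]=11
r1=(-38)-11=-49
r5=16+4=20
r6=9+1=10
CMP r6, #11  (cmp 10,11)
BNE top: taken
r4=M[20]=19
r1=(-49)-19=-68
r5=20+4=24
r6=10+1=11
CMP r6, #11  (cmp 11,11)
BNE top: not taken
STR r4, [4] → M[4]=19
halt.
Total executed instructions: 42.

42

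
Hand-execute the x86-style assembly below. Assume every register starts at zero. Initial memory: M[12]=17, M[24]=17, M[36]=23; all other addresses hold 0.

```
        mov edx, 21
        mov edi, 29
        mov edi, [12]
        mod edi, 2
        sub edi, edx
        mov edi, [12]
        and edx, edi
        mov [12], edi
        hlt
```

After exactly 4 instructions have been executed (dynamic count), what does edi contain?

edx=21
edi=29
edi=M[12]=17
edi=17%2=1
After step 4: edi = 1.

1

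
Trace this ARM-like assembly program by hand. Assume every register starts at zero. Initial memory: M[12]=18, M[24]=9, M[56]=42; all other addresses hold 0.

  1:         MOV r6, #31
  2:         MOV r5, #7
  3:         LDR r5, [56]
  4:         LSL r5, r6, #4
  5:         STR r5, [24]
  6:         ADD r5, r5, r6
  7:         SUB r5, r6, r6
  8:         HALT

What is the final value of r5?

after MOV r6, #31: r6=31
after MOV r5, #7: r5=7
after LDR r5, [56]: r5=M[56]=42
after LSL r5, r6, #4: r5=31<<4=496
STR r5, [24] → M[24]=496
after ADD r5, r5, r6: r5=496+31=527
after SUB r5, r6, r6: r5=31-31=0
halt.

0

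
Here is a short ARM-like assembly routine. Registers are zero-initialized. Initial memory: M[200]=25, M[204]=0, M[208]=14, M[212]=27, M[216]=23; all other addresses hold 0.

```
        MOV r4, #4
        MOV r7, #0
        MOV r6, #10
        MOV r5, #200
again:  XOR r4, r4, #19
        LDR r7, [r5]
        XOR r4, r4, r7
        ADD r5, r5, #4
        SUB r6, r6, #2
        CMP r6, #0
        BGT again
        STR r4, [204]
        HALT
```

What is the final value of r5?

220

r4=4
r7=0
r6=10
r5=200
r4=4^19=23
r7=M[200]=25
r4=23^25=14
r5=200+4=204
r6=10-2=8
CMP r6, #0  (cmp 8,0)
BGT again: taken
r4=14^19=29
r7=M[204]=0
r4=29^0=29
r5=204+4=208
r6=8-2=6
CMP r6, #0  (cmp 6,0)
BGT again: taken
r4=29^19=14
r7=M[208]=14
r4=14^14=0
r5=208+4=212
r6=6-2=4
CMP r6, #0  (cmp 4,0)
BGT again: taken
r4=0^19=19
r7=M[212]=27
r4=19^27=8
r5=212+4=216
r6=4-2=2
CMP r6, #0  (cmp 2,0)
BGT again: taken
r4=8^19=27
r7=M[216]=23
r4=27^23=12
r5=216+4=220
r6=2-2=0
CMP r6, #0  (cmp 0,0)
BGT again: not taken
STR r4, [204] → M[204]=12
halt.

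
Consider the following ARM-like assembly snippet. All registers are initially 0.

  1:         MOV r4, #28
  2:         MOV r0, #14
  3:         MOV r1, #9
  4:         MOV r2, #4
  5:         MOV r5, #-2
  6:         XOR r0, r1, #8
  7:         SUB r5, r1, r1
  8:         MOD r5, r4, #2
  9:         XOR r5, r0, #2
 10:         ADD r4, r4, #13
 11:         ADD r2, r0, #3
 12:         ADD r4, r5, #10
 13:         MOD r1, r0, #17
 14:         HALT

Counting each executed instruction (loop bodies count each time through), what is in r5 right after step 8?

0

after MOV r4, #28: r4=28
after MOV r0, #14: r0=14
after MOV r1, #9: r1=9
after MOV r2, #4: r2=4
after MOV r5, #-2: r5=-2
after XOR r0, r1, #8: r0=9^8=1
after SUB r5, r1, r1: r5=9-9=0
after MOD r5, r4, #2: r5=28%2=0
After step 8: r5 = 0.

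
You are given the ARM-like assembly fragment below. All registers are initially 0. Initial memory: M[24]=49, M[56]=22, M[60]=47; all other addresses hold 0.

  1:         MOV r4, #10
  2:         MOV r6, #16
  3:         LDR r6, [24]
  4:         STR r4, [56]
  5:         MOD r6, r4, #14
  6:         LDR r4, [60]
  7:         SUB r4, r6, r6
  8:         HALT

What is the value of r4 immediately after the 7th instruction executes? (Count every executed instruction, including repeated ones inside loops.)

0

MOV r4, #10 → r4=10
MOV r6, #16 → r6=16
LDR r6, [24] → r6=M[24]=49
STR r4, [56] → M[56]=10
MOD r6, r4, #14 → r6=10%14=10
LDR r4, [60] → r4=M[60]=47
SUB r4, r6, r6 → r4=10-10=0
After step 7: r4 = 0.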